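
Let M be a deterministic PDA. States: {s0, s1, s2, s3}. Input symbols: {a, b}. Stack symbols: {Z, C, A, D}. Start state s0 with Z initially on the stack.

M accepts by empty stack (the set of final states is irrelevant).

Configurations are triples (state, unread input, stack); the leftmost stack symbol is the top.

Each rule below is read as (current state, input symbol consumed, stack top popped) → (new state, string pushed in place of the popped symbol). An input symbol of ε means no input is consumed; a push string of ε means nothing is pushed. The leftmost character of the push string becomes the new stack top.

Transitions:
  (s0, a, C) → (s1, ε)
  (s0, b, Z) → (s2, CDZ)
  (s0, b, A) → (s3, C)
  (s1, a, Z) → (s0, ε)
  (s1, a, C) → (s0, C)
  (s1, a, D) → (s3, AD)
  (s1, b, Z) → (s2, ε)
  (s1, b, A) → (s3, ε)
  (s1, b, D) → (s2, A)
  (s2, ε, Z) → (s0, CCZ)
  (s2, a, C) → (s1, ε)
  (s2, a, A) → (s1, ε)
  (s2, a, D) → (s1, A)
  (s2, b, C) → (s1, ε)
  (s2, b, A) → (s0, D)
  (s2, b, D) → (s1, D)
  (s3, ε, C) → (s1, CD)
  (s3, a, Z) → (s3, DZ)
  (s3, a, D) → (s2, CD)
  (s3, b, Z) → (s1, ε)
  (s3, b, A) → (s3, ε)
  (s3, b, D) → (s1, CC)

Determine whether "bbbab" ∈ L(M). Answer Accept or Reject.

(s0, bbbab, Z) ⊢ (s2, bbab, CDZ) ⊢ (s1, bab, DZ) ⊢ (s2, ab, AZ) ⊢ (s1, b, Z) ⊢ (s2, ε, ε)
All input consumed and the stack is empty.

Accept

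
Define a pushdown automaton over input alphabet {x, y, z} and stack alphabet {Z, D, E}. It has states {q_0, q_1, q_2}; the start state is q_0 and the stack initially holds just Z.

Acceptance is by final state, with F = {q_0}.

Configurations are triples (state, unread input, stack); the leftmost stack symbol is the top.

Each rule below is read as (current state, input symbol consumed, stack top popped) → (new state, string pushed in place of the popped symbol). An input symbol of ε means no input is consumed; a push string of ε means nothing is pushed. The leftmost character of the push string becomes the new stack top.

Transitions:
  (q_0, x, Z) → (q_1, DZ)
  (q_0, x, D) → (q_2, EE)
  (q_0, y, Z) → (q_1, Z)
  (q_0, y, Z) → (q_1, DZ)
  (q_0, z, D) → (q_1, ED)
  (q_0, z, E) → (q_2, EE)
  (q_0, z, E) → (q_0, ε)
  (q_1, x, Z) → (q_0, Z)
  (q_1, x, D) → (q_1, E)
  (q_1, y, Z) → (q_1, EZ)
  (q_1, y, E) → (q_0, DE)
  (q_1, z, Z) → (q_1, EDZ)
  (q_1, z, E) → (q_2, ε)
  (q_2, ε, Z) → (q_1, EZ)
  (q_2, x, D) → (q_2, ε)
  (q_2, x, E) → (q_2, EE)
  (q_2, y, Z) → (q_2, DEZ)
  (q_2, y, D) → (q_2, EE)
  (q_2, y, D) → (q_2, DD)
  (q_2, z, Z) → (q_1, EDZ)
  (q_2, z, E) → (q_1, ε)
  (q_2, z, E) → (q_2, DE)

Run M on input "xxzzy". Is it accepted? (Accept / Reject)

Accept

One accepting computation: (q_0, xxzzy, Z) ⊢ (q_1, xzzy, DZ) ⊢ (q_1, zzy, EZ) ⊢ (q_2, zy, Z) ⊢ (q_1, y, EDZ) ⊢ (q_0, ε, DEDZ)
All input consumed and state q_0 ∈ F.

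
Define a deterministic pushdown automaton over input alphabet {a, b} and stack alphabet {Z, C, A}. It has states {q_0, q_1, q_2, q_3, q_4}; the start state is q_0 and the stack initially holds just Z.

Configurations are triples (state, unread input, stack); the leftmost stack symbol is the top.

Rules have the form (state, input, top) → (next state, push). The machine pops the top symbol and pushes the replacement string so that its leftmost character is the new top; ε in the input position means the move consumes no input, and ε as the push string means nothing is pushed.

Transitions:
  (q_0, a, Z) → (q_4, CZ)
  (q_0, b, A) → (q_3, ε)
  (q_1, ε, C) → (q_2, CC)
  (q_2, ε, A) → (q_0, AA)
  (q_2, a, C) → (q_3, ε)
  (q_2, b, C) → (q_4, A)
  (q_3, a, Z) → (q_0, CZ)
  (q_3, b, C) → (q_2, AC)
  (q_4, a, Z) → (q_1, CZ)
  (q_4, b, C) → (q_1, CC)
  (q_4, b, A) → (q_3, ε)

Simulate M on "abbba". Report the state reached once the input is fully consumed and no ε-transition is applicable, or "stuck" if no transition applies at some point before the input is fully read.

stuck

(q_0, abbba, Z)
  read a, top Z: go to q_4, push CZ → (q_4, bbba, CZ)
  read b, top C: go to q_1, push CC → (q_1, bba, CCZ)
  ε-move, top C: go to q_2, push CC → (q_2, bba, CCCZ)
  read b, top C: go to q_4, push A → (q_4, ba, ACCZ)
  read b, top A: go to q_3, push ε → (q_3, a, CCZ)
No transition for (q_3, a, top C); M blocks with input a remaining.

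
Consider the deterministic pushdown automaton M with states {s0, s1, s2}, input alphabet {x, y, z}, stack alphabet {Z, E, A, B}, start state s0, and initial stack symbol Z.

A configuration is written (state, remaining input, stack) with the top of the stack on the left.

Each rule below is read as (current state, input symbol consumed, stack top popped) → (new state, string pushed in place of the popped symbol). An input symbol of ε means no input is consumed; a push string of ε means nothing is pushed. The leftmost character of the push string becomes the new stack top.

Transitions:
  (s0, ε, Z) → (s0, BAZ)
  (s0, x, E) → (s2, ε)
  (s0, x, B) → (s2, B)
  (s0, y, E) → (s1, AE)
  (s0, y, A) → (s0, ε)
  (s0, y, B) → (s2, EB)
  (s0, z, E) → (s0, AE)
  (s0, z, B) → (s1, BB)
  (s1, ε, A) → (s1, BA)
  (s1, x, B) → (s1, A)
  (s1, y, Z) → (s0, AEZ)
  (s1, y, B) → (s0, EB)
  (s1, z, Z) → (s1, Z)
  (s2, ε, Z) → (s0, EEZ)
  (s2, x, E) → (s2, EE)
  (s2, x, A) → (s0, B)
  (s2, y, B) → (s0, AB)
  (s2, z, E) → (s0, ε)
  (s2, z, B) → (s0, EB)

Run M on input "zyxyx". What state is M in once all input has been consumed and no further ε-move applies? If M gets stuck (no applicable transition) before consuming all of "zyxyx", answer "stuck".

(s0, zyxyx, Z) ⊢ (s0, zyxyx, BAZ) ⊢ (s1, yxyx, BBAZ) ⊢ (s0, xyx, EBBAZ) ⊢ (s2, yx, BBAZ) ⊢ (s0, x, ABBAZ)
No transition for (s0, x, top A); M blocks with input x remaining.

stuck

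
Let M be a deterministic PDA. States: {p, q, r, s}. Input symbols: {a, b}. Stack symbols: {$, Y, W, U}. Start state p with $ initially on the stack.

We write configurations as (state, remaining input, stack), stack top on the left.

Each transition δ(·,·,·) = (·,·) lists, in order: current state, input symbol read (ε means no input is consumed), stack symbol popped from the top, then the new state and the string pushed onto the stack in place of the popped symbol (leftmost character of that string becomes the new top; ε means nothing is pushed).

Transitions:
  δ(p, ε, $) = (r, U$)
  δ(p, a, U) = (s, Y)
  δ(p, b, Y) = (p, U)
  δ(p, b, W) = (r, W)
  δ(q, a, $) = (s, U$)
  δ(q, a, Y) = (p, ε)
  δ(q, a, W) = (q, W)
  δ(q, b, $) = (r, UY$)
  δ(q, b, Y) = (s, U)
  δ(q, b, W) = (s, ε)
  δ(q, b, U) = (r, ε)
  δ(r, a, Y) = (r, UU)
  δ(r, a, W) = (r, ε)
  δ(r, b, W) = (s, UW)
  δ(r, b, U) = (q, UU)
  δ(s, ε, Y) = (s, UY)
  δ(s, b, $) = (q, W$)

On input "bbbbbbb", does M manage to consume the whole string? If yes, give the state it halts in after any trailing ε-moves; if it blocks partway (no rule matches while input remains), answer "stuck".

(p, bbbbbbb, $)
  ε-move, top $: go to r, push U$ → (r, bbbbbbb, U$)
  read b, top U: go to q, push UU → (q, bbbbbb, UU$)
  read b, top U: go to r, push ε → (r, bbbbb, U$)
  read b, top U: go to q, push UU → (q, bbbb, UU$)
  read b, top U: go to r, push ε → (r, bbb, U$)
  read b, top U: go to q, push UU → (q, bb, UU$)
  read b, top U: go to r, push ε → (r, b, U$)
  read b, top U: go to q, push UU → (q, ε, UU$)
All input consumed; M is in state q.

q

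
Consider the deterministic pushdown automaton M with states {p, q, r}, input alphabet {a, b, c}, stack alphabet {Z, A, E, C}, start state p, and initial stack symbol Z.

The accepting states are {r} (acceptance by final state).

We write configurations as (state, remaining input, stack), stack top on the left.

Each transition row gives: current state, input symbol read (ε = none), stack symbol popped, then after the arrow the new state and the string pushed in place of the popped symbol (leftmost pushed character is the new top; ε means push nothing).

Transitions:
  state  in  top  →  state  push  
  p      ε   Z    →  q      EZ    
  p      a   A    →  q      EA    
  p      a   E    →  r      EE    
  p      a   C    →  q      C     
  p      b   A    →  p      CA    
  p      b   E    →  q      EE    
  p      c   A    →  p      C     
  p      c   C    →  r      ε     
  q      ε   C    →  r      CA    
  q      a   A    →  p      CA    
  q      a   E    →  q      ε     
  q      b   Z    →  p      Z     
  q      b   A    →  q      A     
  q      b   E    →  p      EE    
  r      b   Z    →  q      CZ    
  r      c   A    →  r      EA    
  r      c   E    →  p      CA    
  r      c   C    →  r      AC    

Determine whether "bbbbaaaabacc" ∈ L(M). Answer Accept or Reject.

(p, bbbbaaaabacc, Z)
  ε-move, top Z: go to q, push EZ → (q, bbbbaaaabacc, EZ)
  read b, top E: go to p, push EE → (p, bbbaaaabacc, EEZ)
  read b, top E: go to q, push EE → (q, bbaaaabacc, EEEZ)
  read b, top E: go to p, push EE → (p, baaaabacc, EEEEZ)
  read b, top E: go to q, push EE → (q, aaaabacc, EEEEEZ)
  read a, top E: go to q, push ε → (q, aaabacc, EEEEZ)
  read a, top E: go to q, push ε → (q, aabacc, EEEZ)
  read a, top E: go to q, push ε → (q, abacc, EEZ)
  read a, top E: go to q, push ε → (q, bacc, EZ)
  read b, top E: go to p, push EE → (p, acc, EEZ)
  read a, top E: go to r, push EE → (r, cc, EEEZ)
  read c, top E: go to p, push CA → (p, c, CAEEZ)
  read c, top C: go to r, push ε → (r, ε, AEEZ)
All input consumed; state r ∈ F.

Accept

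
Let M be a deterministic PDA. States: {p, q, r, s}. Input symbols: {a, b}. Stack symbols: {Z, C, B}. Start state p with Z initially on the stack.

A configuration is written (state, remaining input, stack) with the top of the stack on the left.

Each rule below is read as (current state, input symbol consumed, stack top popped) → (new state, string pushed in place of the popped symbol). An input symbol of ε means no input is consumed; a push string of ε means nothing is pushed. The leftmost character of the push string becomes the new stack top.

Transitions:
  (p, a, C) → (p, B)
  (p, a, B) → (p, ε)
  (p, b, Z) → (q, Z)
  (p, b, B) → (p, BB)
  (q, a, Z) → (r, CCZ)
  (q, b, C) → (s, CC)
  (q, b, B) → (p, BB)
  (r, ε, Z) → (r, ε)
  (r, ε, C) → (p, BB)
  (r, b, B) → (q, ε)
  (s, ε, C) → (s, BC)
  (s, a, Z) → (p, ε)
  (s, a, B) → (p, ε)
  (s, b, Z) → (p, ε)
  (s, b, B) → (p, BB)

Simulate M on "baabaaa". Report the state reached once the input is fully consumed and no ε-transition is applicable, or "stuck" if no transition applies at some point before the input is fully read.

p

(p, baabaaa, Z)
  read b, top Z: go to q, push Z → (q, aabaaa, Z)
  read a, top Z: go to r, push CCZ → (r, abaaa, CCZ)
  ε-move, top C: go to p, push BB → (p, abaaa, BBCZ)
  read a, top B: go to p, push ε → (p, baaa, BCZ)
  read b, top B: go to p, push BB → (p, aaa, BBCZ)
  read a, top B: go to p, push ε → (p, aa, BCZ)
  read a, top B: go to p, push ε → (p, a, CZ)
  read a, top C: go to p, push B → (p, ε, BZ)
All input consumed; M is in state p.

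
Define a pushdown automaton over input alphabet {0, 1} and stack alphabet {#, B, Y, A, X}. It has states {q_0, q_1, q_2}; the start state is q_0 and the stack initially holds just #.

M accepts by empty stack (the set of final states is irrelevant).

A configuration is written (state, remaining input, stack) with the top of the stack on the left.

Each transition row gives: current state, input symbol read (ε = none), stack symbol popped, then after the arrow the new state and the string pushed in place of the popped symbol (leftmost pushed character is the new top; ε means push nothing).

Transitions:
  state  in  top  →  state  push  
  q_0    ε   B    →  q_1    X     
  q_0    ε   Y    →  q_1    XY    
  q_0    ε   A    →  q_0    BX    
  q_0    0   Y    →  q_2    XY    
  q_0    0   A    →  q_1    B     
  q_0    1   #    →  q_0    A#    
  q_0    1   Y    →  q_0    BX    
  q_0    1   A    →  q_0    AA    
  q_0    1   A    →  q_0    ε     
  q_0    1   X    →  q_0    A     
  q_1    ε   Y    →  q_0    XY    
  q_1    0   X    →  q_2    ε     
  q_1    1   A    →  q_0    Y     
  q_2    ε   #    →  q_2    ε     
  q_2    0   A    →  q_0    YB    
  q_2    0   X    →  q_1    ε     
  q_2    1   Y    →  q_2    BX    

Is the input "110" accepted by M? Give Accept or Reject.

Reject

No computation consumes all input and empties the stack.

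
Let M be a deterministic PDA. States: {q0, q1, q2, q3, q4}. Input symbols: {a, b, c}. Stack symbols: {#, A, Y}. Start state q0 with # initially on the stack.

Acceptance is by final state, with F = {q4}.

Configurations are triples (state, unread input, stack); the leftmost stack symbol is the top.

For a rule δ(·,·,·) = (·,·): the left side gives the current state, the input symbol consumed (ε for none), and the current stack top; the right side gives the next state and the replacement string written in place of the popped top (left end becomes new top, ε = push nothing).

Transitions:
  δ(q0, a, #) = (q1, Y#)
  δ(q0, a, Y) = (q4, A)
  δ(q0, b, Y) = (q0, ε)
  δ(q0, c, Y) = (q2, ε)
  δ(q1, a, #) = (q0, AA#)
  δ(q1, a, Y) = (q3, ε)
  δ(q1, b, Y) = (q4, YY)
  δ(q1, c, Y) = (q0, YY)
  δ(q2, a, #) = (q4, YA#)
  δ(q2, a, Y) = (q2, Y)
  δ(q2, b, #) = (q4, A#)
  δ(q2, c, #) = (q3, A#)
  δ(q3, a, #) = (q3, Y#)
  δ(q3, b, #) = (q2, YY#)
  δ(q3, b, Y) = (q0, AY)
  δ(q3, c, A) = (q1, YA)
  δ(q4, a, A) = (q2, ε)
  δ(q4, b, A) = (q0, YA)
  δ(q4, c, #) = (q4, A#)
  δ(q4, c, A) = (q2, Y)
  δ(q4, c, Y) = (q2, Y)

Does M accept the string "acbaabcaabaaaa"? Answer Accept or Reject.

(q0, acbaabcaabaaaa, #) ⊢ (q1, cbaabcaabaaaa, Y#) ⊢ (q0, baabcaabaaaa, YY#) ⊢ (q0, aabcaabaaaa, Y#) ⊢ (q4, abcaabaaaa, A#) ⊢ (q2, bcaabaaaa, #) ⊢ (q4, caabaaaa, A#) ⊢ (q2, aabaaaa, Y#) ⊢ (q2, abaaaa, Y#) ⊢ (q2, baaaa, Y#)
No transition applies at (q2, baaaa, Y#); input not fully consumed.

Reject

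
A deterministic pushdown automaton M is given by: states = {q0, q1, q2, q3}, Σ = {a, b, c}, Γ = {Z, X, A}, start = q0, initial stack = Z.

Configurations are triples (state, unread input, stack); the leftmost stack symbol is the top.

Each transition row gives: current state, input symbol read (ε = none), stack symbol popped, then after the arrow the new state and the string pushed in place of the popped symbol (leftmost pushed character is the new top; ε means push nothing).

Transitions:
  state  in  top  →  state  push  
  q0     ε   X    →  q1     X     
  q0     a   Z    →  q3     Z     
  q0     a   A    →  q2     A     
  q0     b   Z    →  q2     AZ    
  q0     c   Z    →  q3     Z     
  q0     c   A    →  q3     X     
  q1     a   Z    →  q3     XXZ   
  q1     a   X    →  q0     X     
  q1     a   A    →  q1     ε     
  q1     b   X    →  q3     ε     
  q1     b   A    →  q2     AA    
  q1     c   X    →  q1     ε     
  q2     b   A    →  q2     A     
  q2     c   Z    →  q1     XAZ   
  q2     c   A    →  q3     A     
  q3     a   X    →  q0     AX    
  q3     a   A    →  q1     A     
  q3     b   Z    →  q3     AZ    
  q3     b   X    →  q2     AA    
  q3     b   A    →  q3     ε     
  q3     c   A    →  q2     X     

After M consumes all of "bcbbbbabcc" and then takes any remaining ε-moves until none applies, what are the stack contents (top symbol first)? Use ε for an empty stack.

(q0, bcbbbbabcc, Z)
  read b, top Z: go to q2, push AZ → (q2, cbbbbabcc, AZ)
  read c, top A: go to q3, push A → (q3, bbbbabcc, AZ)
  read b, top A: go to q3, push ε → (q3, bbbabcc, Z)
  read b, top Z: go to q3, push AZ → (q3, bbabcc, AZ)
  read b, top A: go to q3, push ε → (q3, babcc, Z)
  read b, top Z: go to q3, push AZ → (q3, abcc, AZ)
  read a, top A: go to q1, push A → (q1, bcc, AZ)
  read b, top A: go to q2, push AA → (q2, cc, AAZ)
  read c, top A: go to q3, push A → (q3, c, AAZ)
  read c, top A: go to q2, push X → (q2, ε, XAZ)
All input consumed in state q2 with stack XAZ.

XAZ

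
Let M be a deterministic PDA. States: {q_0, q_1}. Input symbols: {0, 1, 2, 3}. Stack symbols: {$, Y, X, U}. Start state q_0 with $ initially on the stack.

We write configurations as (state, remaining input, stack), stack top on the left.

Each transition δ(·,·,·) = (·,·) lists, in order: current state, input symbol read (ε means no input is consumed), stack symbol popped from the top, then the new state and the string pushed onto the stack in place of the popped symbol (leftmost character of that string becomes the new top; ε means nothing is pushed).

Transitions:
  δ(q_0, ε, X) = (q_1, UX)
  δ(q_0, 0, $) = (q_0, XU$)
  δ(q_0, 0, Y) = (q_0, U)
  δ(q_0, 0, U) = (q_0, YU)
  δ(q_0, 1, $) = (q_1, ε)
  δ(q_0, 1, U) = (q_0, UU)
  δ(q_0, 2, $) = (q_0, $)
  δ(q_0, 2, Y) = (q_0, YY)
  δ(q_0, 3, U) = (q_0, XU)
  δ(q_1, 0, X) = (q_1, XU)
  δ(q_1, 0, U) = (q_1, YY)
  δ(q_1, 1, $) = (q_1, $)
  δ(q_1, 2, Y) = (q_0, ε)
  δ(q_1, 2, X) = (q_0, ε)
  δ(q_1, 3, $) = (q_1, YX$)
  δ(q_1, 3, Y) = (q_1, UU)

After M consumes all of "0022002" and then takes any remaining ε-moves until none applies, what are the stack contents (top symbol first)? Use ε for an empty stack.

YYUYXU$

(q_0, 0022002, $) ⊢ (q_0, 022002, XU$) ⊢ (q_1, 022002, UXU$) ⊢ (q_1, 22002, YYXU$) ⊢ (q_0, 2002, YXU$) ⊢ (q_0, 002, YYXU$) ⊢ (q_0, 02, UYXU$) ⊢ (q_0, 2, YUYXU$) ⊢ (q_0, ε, YYUYXU$)
All input consumed in state q_0 with stack YYUYXU$.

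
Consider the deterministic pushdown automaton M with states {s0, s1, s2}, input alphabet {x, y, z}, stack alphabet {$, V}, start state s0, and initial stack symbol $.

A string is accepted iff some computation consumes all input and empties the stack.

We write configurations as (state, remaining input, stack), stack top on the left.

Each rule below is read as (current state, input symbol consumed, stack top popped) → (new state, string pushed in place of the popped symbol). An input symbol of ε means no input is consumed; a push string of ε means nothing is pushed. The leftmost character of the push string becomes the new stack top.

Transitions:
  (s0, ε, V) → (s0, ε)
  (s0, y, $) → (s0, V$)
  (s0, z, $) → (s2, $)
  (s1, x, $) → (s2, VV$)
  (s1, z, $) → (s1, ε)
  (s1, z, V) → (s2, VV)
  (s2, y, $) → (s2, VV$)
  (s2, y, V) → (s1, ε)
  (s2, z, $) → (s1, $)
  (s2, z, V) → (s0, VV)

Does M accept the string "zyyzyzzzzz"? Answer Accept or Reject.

(s0, zyyzyzzzzz, $) ⊢ (s2, yyzyzzzzz, $) ⊢ (s2, yzyzzzzz, VV$) ⊢ (s1, zyzzzzz, V$) ⊢ (s2, yzzzzz, VV$) ⊢ (s1, zzzzz, V$) ⊢ (s2, zzzz, VV$) ⊢ (s0, zzz, VVV$) ⊢ (s0, zzz, VV$) ⊢ (s0, zzz, V$) ⊢ (s0, zzz, $) ⊢ (s2, zz, $) ⊢ (s1, z, $) ⊢ (s1, ε, ε)
All input consumed and the stack is empty.

Accept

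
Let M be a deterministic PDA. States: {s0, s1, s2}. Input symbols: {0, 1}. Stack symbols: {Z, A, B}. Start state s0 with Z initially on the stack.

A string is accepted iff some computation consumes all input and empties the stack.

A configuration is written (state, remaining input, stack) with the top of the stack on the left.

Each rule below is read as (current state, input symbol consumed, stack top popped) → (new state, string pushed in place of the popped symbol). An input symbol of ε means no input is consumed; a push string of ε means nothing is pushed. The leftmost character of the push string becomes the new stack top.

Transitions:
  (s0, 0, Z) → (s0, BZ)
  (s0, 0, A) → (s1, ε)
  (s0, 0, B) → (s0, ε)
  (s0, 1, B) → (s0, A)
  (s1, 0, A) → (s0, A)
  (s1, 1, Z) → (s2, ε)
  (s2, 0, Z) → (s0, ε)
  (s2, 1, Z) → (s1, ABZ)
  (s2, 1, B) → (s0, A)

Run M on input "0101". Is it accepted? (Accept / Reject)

Accept

(s0, 0101, Z) ⊢ (s0, 101, BZ) ⊢ (s0, 01, AZ) ⊢ (s1, 1, Z) ⊢ (s2, ε, ε)
All input consumed and the stack is empty.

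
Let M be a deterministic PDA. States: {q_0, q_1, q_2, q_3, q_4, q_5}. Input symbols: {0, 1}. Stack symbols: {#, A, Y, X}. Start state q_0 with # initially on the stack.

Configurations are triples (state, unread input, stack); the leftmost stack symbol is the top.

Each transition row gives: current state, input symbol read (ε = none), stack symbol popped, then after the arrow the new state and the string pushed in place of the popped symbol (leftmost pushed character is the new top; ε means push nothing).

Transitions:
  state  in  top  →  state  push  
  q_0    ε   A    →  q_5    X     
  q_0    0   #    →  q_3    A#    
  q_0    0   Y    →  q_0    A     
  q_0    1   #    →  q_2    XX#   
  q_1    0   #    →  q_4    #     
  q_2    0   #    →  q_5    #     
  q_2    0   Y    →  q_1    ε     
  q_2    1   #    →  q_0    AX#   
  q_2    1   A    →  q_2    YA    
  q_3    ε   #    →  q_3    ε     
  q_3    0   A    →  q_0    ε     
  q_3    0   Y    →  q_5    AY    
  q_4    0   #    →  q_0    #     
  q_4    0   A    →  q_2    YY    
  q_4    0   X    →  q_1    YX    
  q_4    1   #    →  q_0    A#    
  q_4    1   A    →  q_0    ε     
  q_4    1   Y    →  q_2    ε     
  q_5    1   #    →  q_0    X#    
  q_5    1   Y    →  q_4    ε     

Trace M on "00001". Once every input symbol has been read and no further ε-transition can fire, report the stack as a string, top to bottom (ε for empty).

XX#

(q_0, 00001, #) ⊢ (q_3, 0001, A#) ⊢ (q_0, 001, #) ⊢ (q_3, 01, A#) ⊢ (q_0, 1, #) ⊢ (q_2, ε, XX#)
All input consumed in state q_2 with stack XX#.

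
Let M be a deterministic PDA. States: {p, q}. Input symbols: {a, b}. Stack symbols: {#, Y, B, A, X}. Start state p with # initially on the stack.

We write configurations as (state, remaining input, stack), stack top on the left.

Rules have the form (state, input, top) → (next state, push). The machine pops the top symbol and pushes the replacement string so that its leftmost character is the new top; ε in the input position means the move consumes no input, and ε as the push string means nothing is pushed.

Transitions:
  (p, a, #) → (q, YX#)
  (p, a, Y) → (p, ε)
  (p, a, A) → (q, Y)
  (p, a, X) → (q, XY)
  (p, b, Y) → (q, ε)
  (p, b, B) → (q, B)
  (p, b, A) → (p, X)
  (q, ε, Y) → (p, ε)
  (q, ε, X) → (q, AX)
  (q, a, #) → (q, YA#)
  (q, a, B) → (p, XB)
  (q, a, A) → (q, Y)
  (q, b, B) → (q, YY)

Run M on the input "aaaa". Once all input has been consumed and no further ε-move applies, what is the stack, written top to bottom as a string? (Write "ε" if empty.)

AXYY#

(p, aaaa, #)
  read a, top #: go to q, push YX# → (q, aaa, YX#)
  ε-move, top Y: go to p, push ε → (p, aaa, X#)
  read a, top X: go to q, push XY → (q, aa, XY#)
  ε-move, top X: go to q, push AX → (q, aa, AXY#)
  read a, top A: go to q, push Y → (q, a, YXY#)
  ε-move, top Y: go to p, push ε → (p, a, XY#)
  read a, top X: go to q, push XY → (q, ε, XYY#)
  ε-move, top X: go to q, push AX → (q, ε, AXYY#)
All input consumed in state q with stack AXYY#.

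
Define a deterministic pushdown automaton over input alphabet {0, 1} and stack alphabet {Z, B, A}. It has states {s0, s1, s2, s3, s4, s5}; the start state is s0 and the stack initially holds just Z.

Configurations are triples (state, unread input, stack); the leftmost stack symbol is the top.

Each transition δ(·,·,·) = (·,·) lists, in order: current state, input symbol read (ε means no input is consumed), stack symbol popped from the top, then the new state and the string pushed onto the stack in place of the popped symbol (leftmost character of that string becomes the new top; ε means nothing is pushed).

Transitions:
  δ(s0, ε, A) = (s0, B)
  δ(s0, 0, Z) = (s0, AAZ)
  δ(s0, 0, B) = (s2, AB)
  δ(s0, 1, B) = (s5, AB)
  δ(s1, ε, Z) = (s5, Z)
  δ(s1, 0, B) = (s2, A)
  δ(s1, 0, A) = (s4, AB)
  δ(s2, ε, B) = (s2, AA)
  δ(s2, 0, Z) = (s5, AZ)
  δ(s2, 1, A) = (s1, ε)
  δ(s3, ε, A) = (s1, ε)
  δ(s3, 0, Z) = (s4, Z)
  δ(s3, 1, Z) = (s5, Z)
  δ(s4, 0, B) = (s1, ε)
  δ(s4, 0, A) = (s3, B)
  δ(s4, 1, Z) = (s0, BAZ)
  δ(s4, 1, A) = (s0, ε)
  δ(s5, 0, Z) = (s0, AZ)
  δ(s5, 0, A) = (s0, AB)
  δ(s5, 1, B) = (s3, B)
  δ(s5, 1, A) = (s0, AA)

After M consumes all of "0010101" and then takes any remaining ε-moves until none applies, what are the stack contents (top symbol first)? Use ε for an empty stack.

BZ

(s0, 0010101, Z)
  read 0, top Z: go to s0, push AAZ → (s0, 010101, AAZ)
  ε-move, top A: go to s0, push B → (s0, 010101, BAZ)
  read 0, top B: go to s2, push AB → (s2, 10101, ABAZ)
  read 1, top A: go to s1, push ε → (s1, 0101, BAZ)
  read 0, top B: go to s2, push A → (s2, 101, AAZ)
  read 1, top A: go to s1, push ε → (s1, 01, AZ)
  read 0, top A: go to s4, push AB → (s4, 1, ABZ)
  read 1, top A: go to s0, push ε → (s0, ε, BZ)
All input consumed in state s0 with stack BZ.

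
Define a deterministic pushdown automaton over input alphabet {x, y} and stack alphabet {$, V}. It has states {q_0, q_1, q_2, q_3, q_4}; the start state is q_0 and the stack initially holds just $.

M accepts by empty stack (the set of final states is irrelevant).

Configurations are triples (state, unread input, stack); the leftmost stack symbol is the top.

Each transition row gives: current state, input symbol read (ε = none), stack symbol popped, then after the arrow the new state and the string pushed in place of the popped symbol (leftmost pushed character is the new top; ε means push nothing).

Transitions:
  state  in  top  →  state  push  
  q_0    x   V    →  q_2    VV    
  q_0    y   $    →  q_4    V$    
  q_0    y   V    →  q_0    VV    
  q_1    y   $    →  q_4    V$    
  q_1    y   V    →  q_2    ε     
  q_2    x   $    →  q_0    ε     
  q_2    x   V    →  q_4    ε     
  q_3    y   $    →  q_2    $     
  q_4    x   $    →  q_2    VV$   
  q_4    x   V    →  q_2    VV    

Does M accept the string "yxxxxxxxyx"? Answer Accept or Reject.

(q_0, yxxxxxxxyx, $)
  read y, top $: go to q_4, push V$ → (q_4, xxxxxxxyx, V$)
  read x, top V: go to q_2, push VV → (q_2, xxxxxxyx, VV$)
  read x, top V: go to q_4, push ε → (q_4, xxxxxyx, V$)
  read x, top V: go to q_2, push VV → (q_2, xxxxyx, VV$)
  read x, top V: go to q_4, push ε → (q_4, xxxyx, V$)
  read x, top V: go to q_2, push VV → (q_2, xxyx, VV$)
  read x, top V: go to q_4, push ε → (q_4, xyx, V$)
  read x, top V: go to q_2, push VV → (q_2, yx, VV$)
No transition applies at (q_2, yx, VV$); input not fully consumed.

Reject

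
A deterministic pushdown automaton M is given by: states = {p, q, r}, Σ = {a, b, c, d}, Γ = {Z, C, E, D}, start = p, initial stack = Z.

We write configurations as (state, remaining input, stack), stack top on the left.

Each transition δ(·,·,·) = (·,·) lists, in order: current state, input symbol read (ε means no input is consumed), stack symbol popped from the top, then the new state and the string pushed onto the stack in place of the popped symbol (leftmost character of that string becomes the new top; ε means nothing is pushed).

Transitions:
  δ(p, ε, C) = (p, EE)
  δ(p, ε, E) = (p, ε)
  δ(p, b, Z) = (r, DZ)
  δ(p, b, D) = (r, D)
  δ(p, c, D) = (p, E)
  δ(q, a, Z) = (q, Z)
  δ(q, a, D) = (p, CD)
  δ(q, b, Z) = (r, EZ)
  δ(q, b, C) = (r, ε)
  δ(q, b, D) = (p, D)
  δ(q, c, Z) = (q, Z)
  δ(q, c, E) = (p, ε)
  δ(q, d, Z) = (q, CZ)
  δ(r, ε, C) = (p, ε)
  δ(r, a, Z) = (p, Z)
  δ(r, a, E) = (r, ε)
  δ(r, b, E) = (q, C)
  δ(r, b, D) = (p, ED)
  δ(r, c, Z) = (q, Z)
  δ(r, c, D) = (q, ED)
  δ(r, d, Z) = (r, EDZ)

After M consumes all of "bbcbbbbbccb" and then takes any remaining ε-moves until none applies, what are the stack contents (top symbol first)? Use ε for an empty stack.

DZ

(p, bbcbbbbbccb, Z)
  read b, top Z: go to r, push DZ → (r, bcbbbbbccb, DZ)
  read b, top D: go to p, push ED → (p, cbbbbbccb, EDZ)
  ε-move, top E: go to p, push ε → (p, cbbbbbccb, DZ)
  read c, top D: go to p, push E → (p, bbbbbccb, EZ)
  ε-move, top E: go to p, push ε → (p, bbbbbccb, Z)
  read b, top Z: go to r, push DZ → (r, bbbbccb, DZ)
  read b, top D: go to p, push ED → (p, bbbccb, EDZ)
  ε-move, top E: go to p, push ε → (p, bbbccb, DZ)
  read b, top D: go to r, push D → (r, bbccb, DZ)
  read b, top D: go to p, push ED → (p, bccb, EDZ)
  ε-move, top E: go to p, push ε → (p, bccb, DZ)
  read b, top D: go to r, push D → (r, ccb, DZ)
  read c, top D: go to q, push ED → (q, cb, EDZ)
  read c, top E: go to p, push ε → (p, b, DZ)
  read b, top D: go to r, push D → (r, ε, DZ)
All input consumed in state r with stack DZ.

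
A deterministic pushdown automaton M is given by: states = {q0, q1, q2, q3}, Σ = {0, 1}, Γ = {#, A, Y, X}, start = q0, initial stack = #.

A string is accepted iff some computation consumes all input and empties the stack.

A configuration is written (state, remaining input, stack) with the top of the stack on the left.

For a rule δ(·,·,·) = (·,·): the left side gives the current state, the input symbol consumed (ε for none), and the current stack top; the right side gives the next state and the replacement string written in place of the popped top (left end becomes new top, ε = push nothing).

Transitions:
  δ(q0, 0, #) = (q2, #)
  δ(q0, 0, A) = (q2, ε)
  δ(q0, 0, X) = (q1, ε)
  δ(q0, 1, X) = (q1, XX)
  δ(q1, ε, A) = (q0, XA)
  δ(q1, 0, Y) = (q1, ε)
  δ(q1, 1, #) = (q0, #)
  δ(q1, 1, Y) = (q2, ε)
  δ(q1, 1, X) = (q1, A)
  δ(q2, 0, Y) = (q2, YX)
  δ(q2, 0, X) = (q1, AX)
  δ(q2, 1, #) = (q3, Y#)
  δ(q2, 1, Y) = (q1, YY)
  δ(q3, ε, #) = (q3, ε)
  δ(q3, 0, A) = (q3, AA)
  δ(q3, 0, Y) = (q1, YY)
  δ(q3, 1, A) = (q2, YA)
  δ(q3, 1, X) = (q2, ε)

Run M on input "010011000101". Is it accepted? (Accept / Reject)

(q0, 010011000101, #)
  read 0, top #: go to q2, push # → (q2, 10011000101, #)
  read 1, top #: go to q3, push Y# → (q3, 0011000101, Y#)
  read 0, top Y: go to q1, push YY → (q1, 011000101, YY#)
  read 0, top Y: go to q1, push ε → (q1, 11000101, Y#)
  read 1, top Y: go to q2, push ε → (q2, 1000101, #)
  read 1, top #: go to q3, push Y# → (q3, 000101, Y#)
  read 0, top Y: go to q1, push YY → (q1, 00101, YY#)
  read 0, top Y: go to q1, push ε → (q1, 0101, Y#)
  read 0, top Y: go to q1, push ε → (q1, 101, #)
  read 1, top #: go to q0, push # → (q0, 01, #)
  read 0, top #: go to q2, push # → (q2, 1, #)
  read 1, top #: go to q3, push Y# → (q3, ε, Y#)
All input consumed; stack is Y#, not empty, and no further ε-move applies.

Reject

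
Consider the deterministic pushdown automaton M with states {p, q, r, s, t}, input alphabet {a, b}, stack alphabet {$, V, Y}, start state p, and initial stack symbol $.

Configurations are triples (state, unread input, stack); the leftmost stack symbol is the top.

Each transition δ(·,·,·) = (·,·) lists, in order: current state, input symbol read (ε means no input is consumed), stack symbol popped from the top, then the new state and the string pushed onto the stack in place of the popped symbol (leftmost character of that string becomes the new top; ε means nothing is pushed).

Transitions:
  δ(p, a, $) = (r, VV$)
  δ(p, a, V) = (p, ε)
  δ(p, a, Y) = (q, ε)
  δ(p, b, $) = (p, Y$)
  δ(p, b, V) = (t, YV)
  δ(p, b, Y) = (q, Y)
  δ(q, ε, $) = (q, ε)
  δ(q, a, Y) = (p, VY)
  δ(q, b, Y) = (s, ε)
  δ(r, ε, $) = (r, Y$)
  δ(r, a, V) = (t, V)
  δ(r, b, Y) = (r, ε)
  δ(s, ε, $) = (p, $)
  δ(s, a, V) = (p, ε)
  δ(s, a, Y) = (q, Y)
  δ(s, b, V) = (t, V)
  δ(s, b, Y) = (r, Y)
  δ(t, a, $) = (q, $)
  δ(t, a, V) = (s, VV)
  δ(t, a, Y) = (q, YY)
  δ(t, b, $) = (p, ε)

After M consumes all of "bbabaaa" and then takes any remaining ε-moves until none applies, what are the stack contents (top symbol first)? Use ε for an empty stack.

YYVY$

(p, bbabaaa, $)
  read b, top $: go to p, push Y$ → (p, babaaa, Y$)
  read b, top Y: go to q, push Y → (q, abaaa, Y$)
  read a, top Y: go to p, push VY → (p, baaa, VY$)
  read b, top V: go to t, push YV → (t, aaa, YVY$)
  read a, top Y: go to q, push YY → (q, aa, YYVY$)
  read a, top Y: go to p, push VY → (p, a, VYYVY$)
  read a, top V: go to p, push ε → (p, ε, YYVY$)
All input consumed in state p with stack YYVY$.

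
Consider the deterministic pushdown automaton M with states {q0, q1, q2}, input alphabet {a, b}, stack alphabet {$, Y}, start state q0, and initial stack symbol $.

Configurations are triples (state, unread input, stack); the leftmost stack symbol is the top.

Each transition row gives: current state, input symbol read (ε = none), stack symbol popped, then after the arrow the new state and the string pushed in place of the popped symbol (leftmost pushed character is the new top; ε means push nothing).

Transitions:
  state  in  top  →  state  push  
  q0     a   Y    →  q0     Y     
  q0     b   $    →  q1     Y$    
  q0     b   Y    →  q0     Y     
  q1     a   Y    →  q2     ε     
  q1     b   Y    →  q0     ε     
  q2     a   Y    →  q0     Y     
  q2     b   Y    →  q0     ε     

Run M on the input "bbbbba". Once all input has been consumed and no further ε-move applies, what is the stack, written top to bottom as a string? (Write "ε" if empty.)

(q0, bbbbba, $)
  read b, top $: go to q1, push Y$ → (q1, bbbba, Y$)
  read b, top Y: go to q0, push ε → (q0, bbba, $)
  read b, top $: go to q1, push Y$ → (q1, bba, Y$)
  read b, top Y: go to q0, push ε → (q0, ba, $)
  read b, top $: go to q1, push Y$ → (q1, a, Y$)
  read a, top Y: go to q2, push ε → (q2, ε, $)
All input consumed in state q2 with stack $.

$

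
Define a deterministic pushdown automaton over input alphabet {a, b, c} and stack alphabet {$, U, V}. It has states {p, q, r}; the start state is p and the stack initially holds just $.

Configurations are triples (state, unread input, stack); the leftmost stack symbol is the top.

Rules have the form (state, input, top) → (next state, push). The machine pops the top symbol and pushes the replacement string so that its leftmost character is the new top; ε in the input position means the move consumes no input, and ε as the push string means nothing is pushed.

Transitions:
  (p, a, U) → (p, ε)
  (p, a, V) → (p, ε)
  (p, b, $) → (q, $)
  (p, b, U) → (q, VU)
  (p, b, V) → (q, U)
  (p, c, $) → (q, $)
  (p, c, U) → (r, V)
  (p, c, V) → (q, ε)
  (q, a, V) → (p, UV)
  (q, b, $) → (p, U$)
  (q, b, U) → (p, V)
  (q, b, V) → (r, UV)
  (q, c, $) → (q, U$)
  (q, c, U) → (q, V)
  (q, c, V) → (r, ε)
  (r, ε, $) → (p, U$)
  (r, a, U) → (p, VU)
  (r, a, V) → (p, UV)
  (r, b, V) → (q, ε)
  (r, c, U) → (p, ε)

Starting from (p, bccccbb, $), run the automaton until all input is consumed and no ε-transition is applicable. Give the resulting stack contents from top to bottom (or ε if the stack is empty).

(p, bccccbb, $)
  read b, top $: go to q, push $ → (q, ccccbb, $)
  read c, top $: go to q, push U$ → (q, cccbb, U$)
  read c, top U: go to q, push V → (q, ccbb, V$)
  read c, top V: go to r, push ε → (r, cbb, $)
  ε-move, top $: go to p, push U$ → (p, cbb, U$)
  read c, top U: go to r, push V → (r, bb, V$)
  read b, top V: go to q, push ε → (q, b, $)
  read b, top $: go to p, push U$ → (p, ε, U$)
All input consumed in state p with stack U$.

U$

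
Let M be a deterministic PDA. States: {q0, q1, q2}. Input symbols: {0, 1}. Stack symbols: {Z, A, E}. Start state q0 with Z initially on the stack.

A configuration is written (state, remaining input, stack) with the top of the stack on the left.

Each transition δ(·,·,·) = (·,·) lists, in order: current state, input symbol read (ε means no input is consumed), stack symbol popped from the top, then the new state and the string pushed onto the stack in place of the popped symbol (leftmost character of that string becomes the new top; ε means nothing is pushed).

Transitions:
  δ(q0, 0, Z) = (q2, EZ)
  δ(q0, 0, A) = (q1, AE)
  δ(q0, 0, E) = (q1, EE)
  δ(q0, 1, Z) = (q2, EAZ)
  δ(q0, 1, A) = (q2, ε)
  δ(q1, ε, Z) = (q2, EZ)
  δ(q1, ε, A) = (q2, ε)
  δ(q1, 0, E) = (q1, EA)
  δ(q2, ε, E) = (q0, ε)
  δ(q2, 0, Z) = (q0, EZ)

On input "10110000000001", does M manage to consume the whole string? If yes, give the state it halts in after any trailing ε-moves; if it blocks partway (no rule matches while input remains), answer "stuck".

(q0, 10110000000001, Z)
  read 1, top Z: go to q2, push EAZ → (q2, 0110000000001, EAZ)
  ε-move, top E: go to q0, push ε → (q0, 0110000000001, AZ)
  read 0, top A: go to q1, push AE → (q1, 110000000001, AEZ)
  ε-move, top A: go to q2, push ε → (q2, 110000000001, EZ)
  ε-move, top E: go to q0, push ε → (q0, 110000000001, Z)
  read 1, top Z: go to q2, push EAZ → (q2, 10000000001, EAZ)
  ε-move, top E: go to q0, push ε → (q0, 10000000001, AZ)
  read 1, top A: go to q2, push ε → (q2, 0000000001, Z)
  read 0, top Z: go to q0, push EZ → (q0, 000000001, EZ)
  read 0, top E: go to q1, push EE → (q1, 00000001, EEZ)
  read 0, top E: go to q1, push EA → (q1, 0000001, EAEZ)
  read 0, top E: go to q1, push EA → (q1, 000001, EAAEZ)
  read 0, top E: go to q1, push EA → (q1, 00001, EAAAEZ)
  read 0, top E: go to q1, push EA → (q1, 0001, EAAAAEZ)
  read 0, top E: go to q1, push EA → (q1, 001, EAAAAAEZ)
  read 0, top E: go to q1, push EA → (q1, 01, EAAAAAAEZ)
  read 0, top E: go to q1, push EA → (q1, 1, EAAAAAAAEZ)
No transition for (q1, 1, top E); M blocks with input 1 remaining.

stuck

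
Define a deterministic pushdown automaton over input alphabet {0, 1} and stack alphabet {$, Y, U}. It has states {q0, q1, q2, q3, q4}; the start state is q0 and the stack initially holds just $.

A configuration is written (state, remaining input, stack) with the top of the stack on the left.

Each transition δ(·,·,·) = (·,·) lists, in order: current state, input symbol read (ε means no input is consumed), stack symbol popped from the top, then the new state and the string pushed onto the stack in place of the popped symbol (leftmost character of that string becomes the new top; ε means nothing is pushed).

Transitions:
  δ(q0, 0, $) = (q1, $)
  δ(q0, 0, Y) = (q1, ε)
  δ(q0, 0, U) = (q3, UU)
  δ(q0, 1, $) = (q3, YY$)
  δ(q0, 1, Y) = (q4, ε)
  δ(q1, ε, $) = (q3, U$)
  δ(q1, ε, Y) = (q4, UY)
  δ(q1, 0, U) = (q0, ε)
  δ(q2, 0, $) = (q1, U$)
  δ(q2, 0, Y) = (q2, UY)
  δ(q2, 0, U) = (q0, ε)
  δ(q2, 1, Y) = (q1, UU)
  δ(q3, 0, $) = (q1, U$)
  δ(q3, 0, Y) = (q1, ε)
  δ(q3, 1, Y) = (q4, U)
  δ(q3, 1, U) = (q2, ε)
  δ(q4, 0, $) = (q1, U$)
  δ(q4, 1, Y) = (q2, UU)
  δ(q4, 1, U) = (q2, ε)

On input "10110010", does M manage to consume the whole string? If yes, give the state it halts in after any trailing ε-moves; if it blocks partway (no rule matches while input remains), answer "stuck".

(q0, 10110010, $)
  read 1, top $: go to q3, push YY$ → (q3, 0110010, YY$)
  read 0, top Y: go to q1, push ε → (q1, 110010, Y$)
  ε-move, top Y: go to q4, push UY → (q4, 110010, UY$)
  read 1, top U: go to q2, push ε → (q2, 10010, Y$)
  read 1, top Y: go to q1, push UU → (q1, 0010, UU$)
  read 0, top U: go to q0, push ε → (q0, 010, U$)
  read 0, top U: go to q3, push UU → (q3, 10, UU$)
  read 1, top U: go to q2, push ε → (q2, 0, U$)
  read 0, top U: go to q0, push ε → (q0, ε, $)
All input consumed; M is in state q0.

q0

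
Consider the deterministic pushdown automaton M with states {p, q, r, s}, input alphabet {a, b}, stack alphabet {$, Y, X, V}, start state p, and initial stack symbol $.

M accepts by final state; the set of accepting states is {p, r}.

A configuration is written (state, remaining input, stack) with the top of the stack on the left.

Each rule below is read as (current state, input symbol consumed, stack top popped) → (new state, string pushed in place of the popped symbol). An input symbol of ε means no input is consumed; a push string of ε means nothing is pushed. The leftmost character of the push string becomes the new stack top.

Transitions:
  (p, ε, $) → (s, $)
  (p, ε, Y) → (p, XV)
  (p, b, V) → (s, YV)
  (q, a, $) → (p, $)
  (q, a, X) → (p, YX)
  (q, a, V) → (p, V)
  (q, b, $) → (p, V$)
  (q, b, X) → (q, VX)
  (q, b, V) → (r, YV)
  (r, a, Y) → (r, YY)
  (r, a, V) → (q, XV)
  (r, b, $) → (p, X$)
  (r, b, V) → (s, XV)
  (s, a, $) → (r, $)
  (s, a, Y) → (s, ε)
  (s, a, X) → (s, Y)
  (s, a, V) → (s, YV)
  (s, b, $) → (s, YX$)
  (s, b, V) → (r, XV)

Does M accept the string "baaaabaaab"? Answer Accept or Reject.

Reject

(p, baaaabaaab, $)
  ε-move, top $: go to s, push $ → (s, baaaabaaab, $)
  read b, top $: go to s, push YX$ → (s, aaaabaaab, YX$)
  read a, top Y: go to s, push ε → (s, aaabaaab, X$)
  read a, top X: go to s, push Y → (s, aabaaab, Y$)
  read a, top Y: go to s, push ε → (s, abaaab, $)
  read a, top $: go to r, push $ → (r, baaab, $)
  read b, top $: go to p, push X$ → (p, aaab, X$)
No transition applies at (p, aaab, X$); input not fully consumed.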